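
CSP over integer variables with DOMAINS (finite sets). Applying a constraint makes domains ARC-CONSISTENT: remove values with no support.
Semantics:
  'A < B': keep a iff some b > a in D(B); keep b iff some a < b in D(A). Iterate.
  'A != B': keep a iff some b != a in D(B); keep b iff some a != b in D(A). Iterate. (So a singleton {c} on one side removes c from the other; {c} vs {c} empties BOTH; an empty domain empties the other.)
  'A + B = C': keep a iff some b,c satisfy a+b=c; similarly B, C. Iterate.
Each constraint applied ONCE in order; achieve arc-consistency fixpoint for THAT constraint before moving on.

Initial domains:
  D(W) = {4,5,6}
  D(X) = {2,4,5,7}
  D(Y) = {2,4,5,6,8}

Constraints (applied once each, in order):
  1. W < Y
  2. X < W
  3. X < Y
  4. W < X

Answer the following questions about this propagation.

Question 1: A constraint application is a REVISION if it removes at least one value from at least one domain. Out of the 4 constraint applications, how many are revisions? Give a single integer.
Answer: 3

Derivation:
Constraint 1 (W < Y) on D(W)={4,5,6} D(Y)={2,4,5,6,8}: Y {2,4,5,6,8}->{5,6,8} => REVISION
Constraint 2 (X < W) on D(X)={2,4,5,7} D(W)={4,5,6}: X {2,4,5,7}->{2,4,5} => REVISION
Constraint 3 (X < Y) on D(X)={2,4,5} D(Y)={5,6,8}: no change => not a revision
Constraint 4 (W < X) on D(W)={4,5,6} D(X)={2,4,5}: W {4,5,6}->{4}; X {2,4,5}->{5} => REVISION
Total revisions = 3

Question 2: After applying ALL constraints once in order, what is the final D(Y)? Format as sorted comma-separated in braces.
Answer: {5,6,8}

Derivation:
Constraint 1 (W < Y) on D(W)={4,5,6} D(Y)={2,4,5,6,8}: Y {2,4,5,6,8}->{5,6,8}
Constraint 2 (X < W) on D(X)={2,4,5,7} D(W)={4,5,6}: X {2,4,5,7}->{2,4,5}
Constraint 3 (X < Y) on D(X)={2,4,5} D(Y)={5,6,8}: no change
Constraint 4 (W < X) on D(W)={4,5,6} D(X)={2,4,5}: W {4,5,6}->{4}; X {2,4,5}->{5}
So after all 4 constraints: D(Y) = {5,6,8}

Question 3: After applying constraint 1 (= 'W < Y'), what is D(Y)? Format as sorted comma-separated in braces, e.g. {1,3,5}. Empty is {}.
Constraint 1 (W < Y) on D(W)={4,5,6} D(Y)={2,4,5,6,8}: Y {2,4,5,6,8}->{5,6,8}
So after constraint 1: D(Y) = {5,6,8}

Answer: {5,6,8}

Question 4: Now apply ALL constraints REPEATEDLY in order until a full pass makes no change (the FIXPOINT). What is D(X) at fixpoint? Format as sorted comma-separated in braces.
Answer: {}

Derivation:
pass 0 (initial): D(X)={2,4,5,7}
pass 1: W {4,5,6}->{4}; X {2,4,5,7}->{5}; Y {2,4,5,6,8}->{5,6,8}
pass 2: W {4}->{}; X {5}->{}; Y {5,6,8}->{}
pass 3: no change
Fixpoint after 3 passes: D(X) = {}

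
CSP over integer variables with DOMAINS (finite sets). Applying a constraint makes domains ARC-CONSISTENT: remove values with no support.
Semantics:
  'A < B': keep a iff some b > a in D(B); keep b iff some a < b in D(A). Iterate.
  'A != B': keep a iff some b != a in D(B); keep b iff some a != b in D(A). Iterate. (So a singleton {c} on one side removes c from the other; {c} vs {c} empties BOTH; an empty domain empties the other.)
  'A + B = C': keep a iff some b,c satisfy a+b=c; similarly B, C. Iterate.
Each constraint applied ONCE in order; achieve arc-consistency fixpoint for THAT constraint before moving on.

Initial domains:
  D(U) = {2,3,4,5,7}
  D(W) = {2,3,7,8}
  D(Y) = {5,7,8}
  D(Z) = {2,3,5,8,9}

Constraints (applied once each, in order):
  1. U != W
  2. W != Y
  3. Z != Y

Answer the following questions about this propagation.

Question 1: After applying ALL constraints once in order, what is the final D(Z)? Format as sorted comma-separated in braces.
Constraint 1 (U != W) on D(U)={2,3,4,5,7} D(W)={2,3,7,8}: no change
Constraint 2 (W != Y) on D(W)={2,3,7,8} D(Y)={5,7,8}: no change
Constraint 3 (Z != Y) on D(Z)={2,3,5,8,9} D(Y)={5,7,8}: no change
So after all 3 constraints: D(Z) = {2,3,5,8,9}

Answer: {2,3,5,8,9}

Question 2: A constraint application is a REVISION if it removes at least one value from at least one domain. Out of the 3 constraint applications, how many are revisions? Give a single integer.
Constraint 1 (U != W) on D(U)={2,3,4,5,7} D(W)={2,3,7,8}: no change => not a revision
Constraint 2 (W != Y) on D(W)={2,3,7,8} D(Y)={5,7,8}: no change => not a revision
Constraint 3 (Z != Y) on D(Z)={2,3,5,8,9} D(Y)={5,7,8}: no change => not a revision
Total revisions = 0

Answer: 0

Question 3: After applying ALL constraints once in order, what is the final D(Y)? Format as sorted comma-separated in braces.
Constraint 1 (U != W) on D(U)={2,3,4,5,7} D(W)={2,3,7,8}: no change
Constraint 2 (W != Y) on D(W)={2,3,7,8} D(Y)={5,7,8}: no change
Constraint 3 (Z != Y) on D(Z)={2,3,5,8,9} D(Y)={5,7,8}: no change
So after all 3 constraints: D(Y) = {5,7,8}

Answer: {5,7,8}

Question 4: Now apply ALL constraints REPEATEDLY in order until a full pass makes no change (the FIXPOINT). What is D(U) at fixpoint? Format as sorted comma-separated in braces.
Answer: {2,3,4,5,7}

Derivation:
pass 0 (initial): D(U)={2,3,4,5,7}
pass 1: no change
Fixpoint after 1 passes: D(U) = {2,3,4,5,7}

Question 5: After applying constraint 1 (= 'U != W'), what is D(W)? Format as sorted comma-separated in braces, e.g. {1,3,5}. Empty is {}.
Constraint 1 (U != W) on D(U)={2,3,4,5,7} D(W)={2,3,7,8}: no change
So after constraint 1: D(W) = {2,3,7,8}

Answer: {2,3,7,8}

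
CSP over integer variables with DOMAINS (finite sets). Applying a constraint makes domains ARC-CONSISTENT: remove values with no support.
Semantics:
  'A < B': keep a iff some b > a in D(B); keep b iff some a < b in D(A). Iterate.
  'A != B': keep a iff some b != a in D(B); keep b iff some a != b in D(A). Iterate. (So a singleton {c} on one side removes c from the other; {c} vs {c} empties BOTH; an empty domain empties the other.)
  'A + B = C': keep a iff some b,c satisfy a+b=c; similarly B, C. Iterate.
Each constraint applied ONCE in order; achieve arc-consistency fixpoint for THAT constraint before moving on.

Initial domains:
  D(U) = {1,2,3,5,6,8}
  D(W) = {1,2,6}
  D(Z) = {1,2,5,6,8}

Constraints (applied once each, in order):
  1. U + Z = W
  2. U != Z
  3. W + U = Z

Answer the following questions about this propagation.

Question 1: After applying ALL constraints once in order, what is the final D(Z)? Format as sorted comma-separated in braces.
Answer: {}

Derivation:
Constraint 1 (U + Z = W) on D(U)={1,2,3,5,6,8} D(Z)={1,2,5,6,8} D(W)={1,2,6}: U {1,2,3,5,6,8}->{1,5}; Z {1,2,5,6,8}->{1,5}; W {1,2,6}->{2,6}
Constraint 2 (U != Z) on D(U)={1,5} D(Z)={1,5}: no change
Constraint 3 (W + U = Z) on D(W)={2,6} D(U)={1,5} D(Z)={1,5}: W {2,6}->{}; U {1,5}->{}; Z {1,5}->{}
So after all 3 constraints: D(Z) = {}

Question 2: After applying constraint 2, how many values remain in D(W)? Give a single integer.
Answer: 2

Derivation:
Constraint 1 (U + Z = W) on D(U)={1,2,3,5,6,8} D(Z)={1,2,5,6,8} D(W)={1,2,6}: U {1,2,3,5,6,8}->{1,5}; Z {1,2,5,6,8}->{1,5}; W {1,2,6}->{2,6}
Constraint 2 (U != Z) on D(U)={1,5} D(Z)={1,5}: no change
So after constraint 2: D(W)={2,6}, size = 2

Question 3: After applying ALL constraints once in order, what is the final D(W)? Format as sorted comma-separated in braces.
Answer: {}

Derivation:
Constraint 1 (U + Z = W) on D(U)={1,2,3,5,6,8} D(Z)={1,2,5,6,8} D(W)={1,2,6}: U {1,2,3,5,6,8}->{1,5}; Z {1,2,5,6,8}->{1,5}; W {1,2,6}->{2,6}
Constraint 2 (U != Z) on D(U)={1,5} D(Z)={1,5}: no change
Constraint 3 (W + U = Z) on D(W)={2,6} D(U)={1,5} D(Z)={1,5}: W {2,6}->{}; U {1,5}->{}; Z {1,5}->{}
So after all 3 constraints: D(W) = {}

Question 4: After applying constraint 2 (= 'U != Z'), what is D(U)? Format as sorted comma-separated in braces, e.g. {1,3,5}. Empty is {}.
Constraint 1 (U + Z = W) on D(U)={1,2,3,5,6,8} D(Z)={1,2,5,6,8} D(W)={1,2,6}: U {1,2,3,5,6,8}->{1,5}; Z {1,2,5,6,8}->{1,5}; W {1,2,6}->{2,6}
Constraint 2 (U != Z) on D(U)={1,5} D(Z)={1,5}: no change
So after constraint 2: D(U) = {1,5}

Answer: {1,5}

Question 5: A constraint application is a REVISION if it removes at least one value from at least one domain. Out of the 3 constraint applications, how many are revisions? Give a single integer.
Answer: 2

Derivation:
Constraint 1 (U + Z = W) on D(U)={1,2,3,5,6,8} D(Z)={1,2,5,6,8} D(W)={1,2,6}: U {1,2,3,5,6,8}->{1,5}; Z {1,2,5,6,8}->{1,5}; W {1,2,6}->{2,6} => REVISION
Constraint 2 (U != Z) on D(U)={1,5} D(Z)={1,5}: no change => not a revision
Constraint 3 (W + U = Z) on D(W)={2,6} D(U)={1,5} D(Z)={1,5}: W {2,6}->{}; U {1,5}->{}; Z {1,5}->{} => REVISION
Total revisions = 2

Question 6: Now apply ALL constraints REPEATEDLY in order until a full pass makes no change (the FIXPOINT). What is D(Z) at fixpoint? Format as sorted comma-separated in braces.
Answer: {}

Derivation:
pass 0 (initial): D(Z)={1,2,5,6,8}
pass 1: U {1,2,3,5,6,8}->{}; W {1,2,6}->{}; Z {1,2,5,6,8}->{}
pass 2: no change
Fixpoint after 2 passes: D(Z) = {}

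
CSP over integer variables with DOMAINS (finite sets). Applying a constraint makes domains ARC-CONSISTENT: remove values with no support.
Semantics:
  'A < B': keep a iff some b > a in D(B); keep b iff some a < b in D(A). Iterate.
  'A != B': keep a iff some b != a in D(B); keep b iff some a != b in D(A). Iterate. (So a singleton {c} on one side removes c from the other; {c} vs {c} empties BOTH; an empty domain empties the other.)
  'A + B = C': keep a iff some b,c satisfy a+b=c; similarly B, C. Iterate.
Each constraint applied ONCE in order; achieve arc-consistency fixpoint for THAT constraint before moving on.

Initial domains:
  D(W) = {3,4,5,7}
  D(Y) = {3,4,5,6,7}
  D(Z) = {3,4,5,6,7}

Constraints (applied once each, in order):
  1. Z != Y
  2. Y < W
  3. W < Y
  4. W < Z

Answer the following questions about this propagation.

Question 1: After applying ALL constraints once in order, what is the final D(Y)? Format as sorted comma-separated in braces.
Answer: {5,6}

Derivation:
Constraint 1 (Z != Y) on D(Z)={3,4,5,6,7} D(Y)={3,4,5,6,7}: no change
Constraint 2 (Y < W) on D(Y)={3,4,5,6,7} D(W)={3,4,5,7}: Y {3,4,5,6,7}->{3,4,5,6}; W {3,4,5,7}->{4,5,7}
Constraint 3 (W < Y) on D(W)={4,5,7} D(Y)={3,4,5,6}: W {4,5,7}->{4,5}; Y {3,4,5,6}->{5,6}
Constraint 4 (W < Z) on D(W)={4,5} D(Z)={3,4,5,6,7}: Z {3,4,5,6,7}->{5,6,7}
So after all 4 constraints: D(Y) = {5,6}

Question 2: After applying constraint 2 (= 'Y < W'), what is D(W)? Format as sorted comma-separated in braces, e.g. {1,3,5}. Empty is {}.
Constraint 1 (Z != Y) on D(Z)={3,4,5,6,7} D(Y)={3,4,5,6,7}: no change
Constraint 2 (Y < W) on D(Y)={3,4,5,6,7} D(W)={3,4,5,7}: Y {3,4,5,6,7}->{3,4,5,6}; W {3,4,5,7}->{4,5,7}
So after constraint 2: D(W) = {4,5,7}

Answer: {4,5,7}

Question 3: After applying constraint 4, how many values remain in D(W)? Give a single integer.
Answer: 2

Derivation:
Constraint 1 (Z != Y) on D(Z)={3,4,5,6,7} D(Y)={3,4,5,6,7}: no change
Constraint 2 (Y < W) on D(Y)={3,4,5,6,7} D(W)={3,4,5,7}: Y {3,4,5,6,7}->{3,4,5,6}; W {3,4,5,7}->{4,5,7}
Constraint 3 (W < Y) on D(W)={4,5,7} D(Y)={3,4,5,6}: W {4,5,7}->{4,5}; Y {3,4,5,6}->{5,6}
Constraint 4 (W < Z) on D(W)={4,5} D(Z)={3,4,5,6,7}: Z {3,4,5,6,7}->{5,6,7}
So after constraint 4: D(W)={4,5}, size = 2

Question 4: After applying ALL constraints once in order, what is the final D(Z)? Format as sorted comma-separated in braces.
Constraint 1 (Z != Y) on D(Z)={3,4,5,6,7} D(Y)={3,4,5,6,7}: no change
Constraint 2 (Y < W) on D(Y)={3,4,5,6,7} D(W)={3,4,5,7}: Y {3,4,5,6,7}->{3,4,5,6}; W {3,4,5,7}->{4,5,7}
Constraint 3 (W < Y) on D(W)={4,5,7} D(Y)={3,4,5,6}: W {4,5,7}->{4,5}; Y {3,4,5,6}->{5,6}
Constraint 4 (W < Z) on D(W)={4,5} D(Z)={3,4,5,6,7}: Z {3,4,5,6,7}->{5,6,7}
So after all 4 constraints: D(Z) = {5,6,7}

Answer: {5,6,7}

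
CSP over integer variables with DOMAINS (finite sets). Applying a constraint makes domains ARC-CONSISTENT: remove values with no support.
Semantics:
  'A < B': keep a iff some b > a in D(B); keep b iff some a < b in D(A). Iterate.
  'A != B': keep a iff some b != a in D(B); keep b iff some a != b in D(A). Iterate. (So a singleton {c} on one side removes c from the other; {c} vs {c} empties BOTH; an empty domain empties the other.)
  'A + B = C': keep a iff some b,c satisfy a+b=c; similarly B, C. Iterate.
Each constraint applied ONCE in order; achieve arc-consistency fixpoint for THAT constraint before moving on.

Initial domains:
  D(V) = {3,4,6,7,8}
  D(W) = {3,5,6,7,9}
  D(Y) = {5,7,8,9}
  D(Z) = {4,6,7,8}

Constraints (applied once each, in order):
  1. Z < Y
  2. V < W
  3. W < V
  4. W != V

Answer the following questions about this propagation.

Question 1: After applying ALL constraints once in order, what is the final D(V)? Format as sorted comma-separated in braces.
Answer: {6,7,8}

Derivation:
Constraint 1 (Z < Y) on D(Z)={4,6,7,8} D(Y)={5,7,8,9}: no change
Constraint 2 (V < W) on D(V)={3,4,6,7,8} D(W)={3,5,6,7,9}: W {3,5,6,7,9}->{5,6,7,9}
Constraint 3 (W < V) on D(W)={5,6,7,9} D(V)={3,4,6,7,8}: W {5,6,7,9}->{5,6,7}; V {3,4,6,7,8}->{6,7,8}
Constraint 4 (W != V) on D(W)={5,6,7} D(V)={6,7,8}: no change
So after all 4 constraints: D(V) = {6,7,8}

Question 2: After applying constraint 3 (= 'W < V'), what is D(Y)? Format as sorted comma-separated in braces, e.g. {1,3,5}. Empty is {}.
Constraint 1 (Z < Y) on D(Z)={4,6,7,8} D(Y)={5,7,8,9}: no change
Constraint 2 (V < W) on D(V)={3,4,6,7,8} D(W)={3,5,6,7,9}: W {3,5,6,7,9}->{5,6,7,9}
Constraint 3 (W < V) on D(W)={5,6,7,9} D(V)={3,4,6,7,8}: W {5,6,7,9}->{5,6,7}; V {3,4,6,7,8}->{6,7,8}
So after constraint 3: D(Y) = {5,7,8,9}

Answer: {5,7,8,9}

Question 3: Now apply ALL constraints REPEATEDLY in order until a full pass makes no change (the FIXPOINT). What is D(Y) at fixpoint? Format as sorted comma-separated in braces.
Answer: {5,7,8,9}

Derivation:
pass 0 (initial): D(Y)={5,7,8,9}
pass 1: V {3,4,6,7,8}->{6,7,8}; W {3,5,6,7,9}->{5,6,7}
pass 2: V {6,7,8}->{}; W {5,6,7}->{}
pass 3: no change
Fixpoint after 3 passes: D(Y) = {5,7,8,9}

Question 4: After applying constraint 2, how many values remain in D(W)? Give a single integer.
Answer: 4

Derivation:
Constraint 1 (Z < Y) on D(Z)={4,6,7,8} D(Y)={5,7,8,9}: no change
Constraint 2 (V < W) on D(V)={3,4,6,7,8} D(W)={3,5,6,7,9}: W {3,5,6,7,9}->{5,6,7,9}
So after constraint 2: D(W)={5,6,7,9}, size = 4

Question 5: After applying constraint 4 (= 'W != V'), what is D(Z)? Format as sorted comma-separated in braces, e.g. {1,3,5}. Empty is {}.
Constraint 1 (Z < Y) on D(Z)={4,6,7,8} D(Y)={5,7,8,9}: no change
Constraint 2 (V < W) on D(V)={3,4,6,7,8} D(W)={3,5,6,7,9}: W {3,5,6,7,9}->{5,6,7,9}
Constraint 3 (W < V) on D(W)={5,6,7,9} D(V)={3,4,6,7,8}: W {5,6,7,9}->{5,6,7}; V {3,4,6,7,8}->{6,7,8}
Constraint 4 (W != V) on D(W)={5,6,7} D(V)={6,7,8}: no change
So after constraint 4: D(Z) = {4,6,7,8}

Answer: {4,6,7,8}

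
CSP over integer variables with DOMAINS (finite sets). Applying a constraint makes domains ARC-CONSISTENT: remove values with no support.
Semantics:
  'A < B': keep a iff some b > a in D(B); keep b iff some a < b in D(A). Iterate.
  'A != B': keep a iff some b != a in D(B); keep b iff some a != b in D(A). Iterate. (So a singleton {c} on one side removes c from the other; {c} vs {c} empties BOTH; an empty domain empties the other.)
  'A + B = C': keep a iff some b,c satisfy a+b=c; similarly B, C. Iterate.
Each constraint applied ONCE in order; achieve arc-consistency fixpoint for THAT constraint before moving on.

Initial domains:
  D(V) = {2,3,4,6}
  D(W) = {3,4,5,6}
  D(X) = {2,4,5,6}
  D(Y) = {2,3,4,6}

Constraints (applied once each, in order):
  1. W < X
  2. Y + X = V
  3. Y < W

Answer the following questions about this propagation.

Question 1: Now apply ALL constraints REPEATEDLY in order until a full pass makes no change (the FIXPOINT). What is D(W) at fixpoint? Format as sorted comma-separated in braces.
Answer: {3}

Derivation:
pass 0 (initial): D(W)={3,4,5,6}
pass 1: V {2,3,4,6}->{6}; W {3,4,5,6}->{3,4,5}; X {2,4,5,6}->{4}; Y {2,3,4,6}->{2}
pass 2: W {3,4,5}->{3}
pass 3: no change
Fixpoint after 3 passes: D(W) = {3}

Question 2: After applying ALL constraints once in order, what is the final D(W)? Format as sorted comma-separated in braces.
Constraint 1 (W < X) on D(W)={3,4,5,6} D(X)={2,4,5,6}: W {3,4,5,6}->{3,4,5}; X {2,4,5,6}->{4,5,6}
Constraint 2 (Y + X = V) on D(Y)={2,3,4,6} D(X)={4,5,6} D(V)={2,3,4,6}: Y {2,3,4,6}->{2}; X {4,5,6}->{4}; V {2,3,4,6}->{6}
Constraint 3 (Y < W) on D(Y)={2} D(W)={3,4,5}: no change
So after all 3 constraints: D(W) = {3,4,5}

Answer: {3,4,5}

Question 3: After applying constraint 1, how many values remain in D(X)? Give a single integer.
Constraint 1 (W < X) on D(W)={3,4,5,6} D(X)={2,4,5,6}: W {3,4,5,6}->{3,4,5}; X {2,4,5,6}->{4,5,6}
So after constraint 1: D(X)={4,5,6}, size = 3

Answer: 3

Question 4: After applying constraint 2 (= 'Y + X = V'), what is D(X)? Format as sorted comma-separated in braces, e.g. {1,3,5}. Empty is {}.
Answer: {4}

Derivation:
Constraint 1 (W < X) on D(W)={3,4,5,6} D(X)={2,4,5,6}: W {3,4,5,6}->{3,4,5}; X {2,4,5,6}->{4,5,6}
Constraint 2 (Y + X = V) on D(Y)={2,3,4,6} D(X)={4,5,6} D(V)={2,3,4,6}: Y {2,3,4,6}->{2}; X {4,5,6}->{4}; V {2,3,4,6}->{6}
So after constraint 2: D(X) = {4}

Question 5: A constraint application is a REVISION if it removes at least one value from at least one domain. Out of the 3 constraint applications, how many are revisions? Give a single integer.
Constraint 1 (W < X) on D(W)={3,4,5,6} D(X)={2,4,5,6}: W {3,4,5,6}->{3,4,5}; X {2,4,5,6}->{4,5,6} => REVISION
Constraint 2 (Y + X = V) on D(Y)={2,3,4,6} D(X)={4,5,6} D(V)={2,3,4,6}: Y {2,3,4,6}->{2}; X {4,5,6}->{4}; V {2,3,4,6}->{6} => REVISION
Constraint 3 (Y < W) on D(Y)={2} D(W)={3,4,5}: no change => not a revision
Total revisions = 2

Answer: 2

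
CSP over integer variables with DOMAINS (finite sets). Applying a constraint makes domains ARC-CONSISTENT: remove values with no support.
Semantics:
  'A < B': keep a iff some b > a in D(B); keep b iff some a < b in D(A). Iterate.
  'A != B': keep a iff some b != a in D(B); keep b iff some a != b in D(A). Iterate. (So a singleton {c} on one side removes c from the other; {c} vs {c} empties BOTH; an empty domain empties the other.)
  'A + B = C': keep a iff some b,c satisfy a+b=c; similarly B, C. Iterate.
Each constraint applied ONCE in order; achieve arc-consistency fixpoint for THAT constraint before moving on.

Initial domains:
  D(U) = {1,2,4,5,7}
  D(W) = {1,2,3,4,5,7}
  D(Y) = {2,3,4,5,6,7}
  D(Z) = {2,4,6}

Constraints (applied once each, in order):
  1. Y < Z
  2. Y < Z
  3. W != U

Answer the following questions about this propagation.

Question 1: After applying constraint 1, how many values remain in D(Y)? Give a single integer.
Answer: 4

Derivation:
Constraint 1 (Y < Z) on D(Y)={2,3,4,5,6,7} D(Z)={2,4,6}: Y {2,3,4,5,6,7}->{2,3,4,5}; Z {2,4,6}->{4,6}
So after constraint 1: D(Y)={2,3,4,5}, size = 4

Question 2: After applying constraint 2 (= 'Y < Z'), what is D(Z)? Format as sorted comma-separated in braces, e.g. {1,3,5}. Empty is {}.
Constraint 1 (Y < Z) on D(Y)={2,3,4,5,6,7} D(Z)={2,4,6}: Y {2,3,4,5,6,7}->{2,3,4,5}; Z {2,4,6}->{4,6}
Constraint 2 (Y < Z) on D(Y)={2,3,4,5} D(Z)={4,6}: no change
So after constraint 2: D(Z) = {4,6}

Answer: {4,6}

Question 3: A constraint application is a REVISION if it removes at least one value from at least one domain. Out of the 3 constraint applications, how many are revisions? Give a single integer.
Answer: 1

Derivation:
Constraint 1 (Y < Z) on D(Y)={2,3,4,5,6,7} D(Z)={2,4,6}: Y {2,3,4,5,6,7}->{2,3,4,5}; Z {2,4,6}->{4,6} => REVISION
Constraint 2 (Y < Z) on D(Y)={2,3,4,5} D(Z)={4,6}: no change => not a revision
Constraint 3 (W != U) on D(W)={1,2,3,4,5,7} D(U)={1,2,4,5,7}: no change => not a revision
Total revisions = 1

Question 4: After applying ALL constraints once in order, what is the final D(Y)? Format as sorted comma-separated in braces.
Constraint 1 (Y < Z) on D(Y)={2,3,4,5,6,7} D(Z)={2,4,6}: Y {2,3,4,5,6,7}->{2,3,4,5}; Z {2,4,6}->{4,6}
Constraint 2 (Y < Z) on D(Y)={2,3,4,5} D(Z)={4,6}: no change
Constraint 3 (W != U) on D(W)={1,2,3,4,5,7} D(U)={1,2,4,5,7}: no change
So after all 3 constraints: D(Y) = {2,3,4,5}

Answer: {2,3,4,5}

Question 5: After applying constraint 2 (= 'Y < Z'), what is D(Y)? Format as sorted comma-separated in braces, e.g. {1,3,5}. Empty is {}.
Answer: {2,3,4,5}

Derivation:
Constraint 1 (Y < Z) on D(Y)={2,3,4,5,6,7} D(Z)={2,4,6}: Y {2,3,4,5,6,7}->{2,3,4,5}; Z {2,4,6}->{4,6}
Constraint 2 (Y < Z) on D(Y)={2,3,4,5} D(Z)={4,6}: no change
So after constraint 2: D(Y) = {2,3,4,5}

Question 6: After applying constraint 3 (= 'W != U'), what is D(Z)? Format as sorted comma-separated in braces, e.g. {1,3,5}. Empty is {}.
Constraint 1 (Y < Z) on D(Y)={2,3,4,5,6,7} D(Z)={2,4,6}: Y {2,3,4,5,6,7}->{2,3,4,5}; Z {2,4,6}->{4,6}
Constraint 2 (Y < Z) on D(Y)={2,3,4,5} D(Z)={4,6}: no change
Constraint 3 (W != U) on D(W)={1,2,3,4,5,7} D(U)={1,2,4,5,7}: no change
So after constraint 3: D(Z) = {4,6}

Answer: {4,6}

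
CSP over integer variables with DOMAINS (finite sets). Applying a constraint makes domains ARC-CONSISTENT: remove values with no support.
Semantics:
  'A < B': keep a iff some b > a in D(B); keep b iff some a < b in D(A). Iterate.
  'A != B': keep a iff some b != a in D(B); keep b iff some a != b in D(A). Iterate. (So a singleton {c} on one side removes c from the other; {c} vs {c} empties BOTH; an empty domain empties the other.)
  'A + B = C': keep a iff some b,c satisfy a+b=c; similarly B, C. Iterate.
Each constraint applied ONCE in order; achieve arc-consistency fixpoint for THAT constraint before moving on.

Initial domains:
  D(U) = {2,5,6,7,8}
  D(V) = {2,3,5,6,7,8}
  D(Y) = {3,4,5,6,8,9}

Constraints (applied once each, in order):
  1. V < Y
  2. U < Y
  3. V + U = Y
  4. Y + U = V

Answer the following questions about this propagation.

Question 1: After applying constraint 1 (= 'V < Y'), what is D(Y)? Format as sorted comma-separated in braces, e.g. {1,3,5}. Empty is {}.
Answer: {3,4,5,6,8,9}

Derivation:
Constraint 1 (V < Y) on D(V)={2,3,5,6,7,8} D(Y)={3,4,5,6,8,9}: no change
So after constraint 1: D(Y) = {3,4,5,6,8,9}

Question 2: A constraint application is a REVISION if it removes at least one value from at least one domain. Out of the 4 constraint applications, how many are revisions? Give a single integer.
Answer: 2

Derivation:
Constraint 1 (V < Y) on D(V)={2,3,5,6,7,8} D(Y)={3,4,5,6,8,9}: no change => not a revision
Constraint 2 (U < Y) on D(U)={2,5,6,7,8} D(Y)={3,4,5,6,8,9}: no change => not a revision
Constraint 3 (V + U = Y) on D(V)={2,3,5,6,7,8} D(U)={2,5,6,7,8} D(Y)={3,4,5,6,8,9}: V {2,3,5,6,7,8}->{2,3,6,7}; U {2,5,6,7,8}->{2,5,6,7}; Y {3,4,5,6,8,9}->{4,5,8,9} => REVISION
Constraint 4 (Y + U = V) on D(Y)={4,5,8,9} D(U)={2,5,6,7} D(V)={2,3,6,7}: Y {4,5,8,9}->{4,5}; U {2,5,6,7}->{2}; V {2,3,6,7}->{6,7} => REVISION
Total revisions = 2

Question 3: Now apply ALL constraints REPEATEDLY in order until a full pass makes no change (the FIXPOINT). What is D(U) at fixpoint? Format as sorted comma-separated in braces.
Answer: {}

Derivation:
pass 0 (initial): D(U)={2,5,6,7,8}
pass 1: U {2,5,6,7,8}->{2}; V {2,3,5,6,7,8}->{6,7}; Y {3,4,5,6,8,9}->{4,5}
pass 2: U {2}->{}; V {6,7}->{}; Y {4,5}->{}
pass 3: no change
Fixpoint after 3 passes: D(U) = {}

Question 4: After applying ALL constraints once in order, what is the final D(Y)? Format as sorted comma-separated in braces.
Answer: {4,5}

Derivation:
Constraint 1 (V < Y) on D(V)={2,3,5,6,7,8} D(Y)={3,4,5,6,8,9}: no change
Constraint 2 (U < Y) on D(U)={2,5,6,7,8} D(Y)={3,4,5,6,8,9}: no change
Constraint 3 (V + U = Y) on D(V)={2,3,5,6,7,8} D(U)={2,5,6,7,8} D(Y)={3,4,5,6,8,9}: V {2,3,5,6,7,8}->{2,3,6,7}; U {2,5,6,7,8}->{2,5,6,7}; Y {3,4,5,6,8,9}->{4,5,8,9}
Constraint 4 (Y + U = V) on D(Y)={4,5,8,9} D(U)={2,5,6,7} D(V)={2,3,6,7}: Y {4,5,8,9}->{4,5}; U {2,5,6,7}->{2}; V {2,3,6,7}->{6,7}
So after all 4 constraints: D(Y) = {4,5}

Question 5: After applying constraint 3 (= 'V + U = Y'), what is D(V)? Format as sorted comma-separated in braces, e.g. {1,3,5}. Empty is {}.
Answer: {2,3,6,7}

Derivation:
Constraint 1 (V < Y) on D(V)={2,3,5,6,7,8} D(Y)={3,4,5,6,8,9}: no change
Constraint 2 (U < Y) on D(U)={2,5,6,7,8} D(Y)={3,4,5,6,8,9}: no change
Constraint 3 (V + U = Y) on D(V)={2,3,5,6,7,8} D(U)={2,5,6,7,8} D(Y)={3,4,5,6,8,9}: V {2,3,5,6,7,8}->{2,3,6,7}; U {2,5,6,7,8}->{2,5,6,7}; Y {3,4,5,6,8,9}->{4,5,8,9}
So after constraint 3: D(V) = {2,3,6,7}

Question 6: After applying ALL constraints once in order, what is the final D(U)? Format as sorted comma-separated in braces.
Constraint 1 (V < Y) on D(V)={2,3,5,6,7,8} D(Y)={3,4,5,6,8,9}: no change
Constraint 2 (U < Y) on D(U)={2,5,6,7,8} D(Y)={3,4,5,6,8,9}: no change
Constraint 3 (V + U = Y) on D(V)={2,3,5,6,7,8} D(U)={2,5,6,7,8} D(Y)={3,4,5,6,8,9}: V {2,3,5,6,7,8}->{2,3,6,7}; U {2,5,6,7,8}->{2,5,6,7}; Y {3,4,5,6,8,9}->{4,5,8,9}
Constraint 4 (Y + U = V) on D(Y)={4,5,8,9} D(U)={2,5,6,7} D(V)={2,3,6,7}: Y {4,5,8,9}->{4,5}; U {2,5,6,7}->{2}; V {2,3,6,7}->{6,7}
So after all 4 constraints: D(U) = {2}

Answer: {2}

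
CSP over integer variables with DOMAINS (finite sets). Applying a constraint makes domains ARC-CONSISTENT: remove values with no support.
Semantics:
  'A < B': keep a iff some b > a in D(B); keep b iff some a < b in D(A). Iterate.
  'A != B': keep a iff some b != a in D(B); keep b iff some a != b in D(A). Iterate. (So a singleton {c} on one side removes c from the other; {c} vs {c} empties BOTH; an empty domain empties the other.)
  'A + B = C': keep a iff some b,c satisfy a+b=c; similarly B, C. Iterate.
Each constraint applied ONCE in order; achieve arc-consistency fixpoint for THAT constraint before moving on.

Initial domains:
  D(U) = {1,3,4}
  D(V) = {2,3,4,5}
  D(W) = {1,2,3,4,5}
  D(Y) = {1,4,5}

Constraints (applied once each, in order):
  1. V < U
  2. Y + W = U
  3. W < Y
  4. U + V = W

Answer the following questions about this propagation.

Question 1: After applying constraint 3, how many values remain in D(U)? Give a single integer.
Constraint 1 (V < U) on D(V)={2,3,4,5} D(U)={1,3,4}: V {2,3,4,5}->{2,3}; U {1,3,4}->{3,4}
Constraint 2 (Y + W = U) on D(Y)={1,4,5} D(W)={1,2,3,4,5} D(U)={3,4}: Y {1,4,5}->{1}; W {1,2,3,4,5}->{2,3}
Constraint 3 (W < Y) on D(W)={2,3} D(Y)={1}: W {2,3}->{}; Y {1}->{}
So after constraint 3: D(U)={3,4}, size = 2

Answer: 2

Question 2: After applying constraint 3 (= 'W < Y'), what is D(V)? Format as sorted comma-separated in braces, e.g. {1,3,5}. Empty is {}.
Constraint 1 (V < U) on D(V)={2,3,4,5} D(U)={1,3,4}: V {2,3,4,5}->{2,3}; U {1,3,4}->{3,4}
Constraint 2 (Y + W = U) on D(Y)={1,4,5} D(W)={1,2,3,4,5} D(U)={3,4}: Y {1,4,5}->{1}; W {1,2,3,4,5}->{2,3}
Constraint 3 (W < Y) on D(W)={2,3} D(Y)={1}: W {2,3}->{}; Y {1}->{}
So after constraint 3: D(V) = {2,3}

Answer: {2,3}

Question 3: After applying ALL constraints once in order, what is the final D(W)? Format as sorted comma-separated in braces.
Answer: {}

Derivation:
Constraint 1 (V < U) on D(V)={2,3,4,5} D(U)={1,3,4}: V {2,3,4,5}->{2,3}; U {1,3,4}->{3,4}
Constraint 2 (Y + W = U) on D(Y)={1,4,5} D(W)={1,2,3,4,5} D(U)={3,4}: Y {1,4,5}->{1}; W {1,2,3,4,5}->{2,3}
Constraint 3 (W < Y) on D(W)={2,3} D(Y)={1}: W {2,3}->{}; Y {1}->{}
Constraint 4 (U + V = W) on D(U)={3,4} D(V)={2,3} D(W)={}: U {3,4}->{}; V {2,3}->{}
So after all 4 constraints: D(W) = {}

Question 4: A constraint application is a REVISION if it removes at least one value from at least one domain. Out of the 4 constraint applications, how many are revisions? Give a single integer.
Constraint 1 (V < U) on D(V)={2,3,4,5} D(U)={1,3,4}: V {2,3,4,5}->{2,3}; U {1,3,4}->{3,4} => REVISION
Constraint 2 (Y + W = U) on D(Y)={1,4,5} D(W)={1,2,3,4,5} D(U)={3,4}: Y {1,4,5}->{1}; W {1,2,3,4,5}->{2,3} => REVISION
Constraint 3 (W < Y) on D(W)={2,3} D(Y)={1}: W {2,3}->{}; Y {1}->{} => REVISION
Constraint 4 (U + V = W) on D(U)={3,4} D(V)={2,3} D(W)={}: U {3,4}->{}; V {2,3}->{} => REVISION
Total revisions = 4

Answer: 4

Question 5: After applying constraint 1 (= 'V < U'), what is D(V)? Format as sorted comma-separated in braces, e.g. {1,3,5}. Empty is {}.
Constraint 1 (V < U) on D(V)={2,3,4,5} D(U)={1,3,4}: V {2,3,4,5}->{2,3}; U {1,3,4}->{3,4}
So after constraint 1: D(V) = {2,3}

Answer: {2,3}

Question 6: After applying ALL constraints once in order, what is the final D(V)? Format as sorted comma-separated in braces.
Answer: {}

Derivation:
Constraint 1 (V < U) on D(V)={2,3,4,5} D(U)={1,3,4}: V {2,3,4,5}->{2,3}; U {1,3,4}->{3,4}
Constraint 2 (Y + W = U) on D(Y)={1,4,5} D(W)={1,2,3,4,5} D(U)={3,4}: Y {1,4,5}->{1}; W {1,2,3,4,5}->{2,3}
Constraint 3 (W < Y) on D(W)={2,3} D(Y)={1}: W {2,3}->{}; Y {1}->{}
Constraint 4 (U + V = W) on D(U)={3,4} D(V)={2,3} D(W)={}: U {3,4}->{}; V {2,3}->{}
So after all 4 constraints: D(V) = {}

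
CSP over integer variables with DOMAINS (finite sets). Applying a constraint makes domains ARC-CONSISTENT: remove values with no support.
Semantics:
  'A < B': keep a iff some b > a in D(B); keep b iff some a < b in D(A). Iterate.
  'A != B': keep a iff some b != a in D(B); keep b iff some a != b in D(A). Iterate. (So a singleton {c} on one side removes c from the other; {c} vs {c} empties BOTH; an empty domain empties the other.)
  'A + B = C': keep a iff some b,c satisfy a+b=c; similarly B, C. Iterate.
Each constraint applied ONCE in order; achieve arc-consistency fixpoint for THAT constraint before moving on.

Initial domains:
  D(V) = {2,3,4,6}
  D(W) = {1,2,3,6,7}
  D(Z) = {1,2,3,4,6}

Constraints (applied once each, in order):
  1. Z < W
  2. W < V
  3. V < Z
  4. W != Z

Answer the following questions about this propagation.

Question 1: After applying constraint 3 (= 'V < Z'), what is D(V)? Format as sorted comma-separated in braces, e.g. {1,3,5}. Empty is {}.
Answer: {3,4}

Derivation:
Constraint 1 (Z < W) on D(Z)={1,2,3,4,6} D(W)={1,2,3,6,7}: W {1,2,3,6,7}->{2,3,6,7}
Constraint 2 (W < V) on D(W)={2,3,6,7} D(V)={2,3,4,6}: W {2,3,6,7}->{2,3}; V {2,3,4,6}->{3,4,6}
Constraint 3 (V < Z) on D(V)={3,4,6} D(Z)={1,2,3,4,6}: V {3,4,6}->{3,4}; Z {1,2,3,4,6}->{4,6}
So after constraint 3: D(V) = {3,4}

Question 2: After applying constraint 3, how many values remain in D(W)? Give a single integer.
Constraint 1 (Z < W) on D(Z)={1,2,3,4,6} D(W)={1,2,3,6,7}: W {1,2,3,6,7}->{2,3,6,7}
Constraint 2 (W < V) on D(W)={2,3,6,7} D(V)={2,3,4,6}: W {2,3,6,7}->{2,3}; V {2,3,4,6}->{3,4,6}
Constraint 3 (V < Z) on D(V)={3,4,6} D(Z)={1,2,3,4,6}: V {3,4,6}->{3,4}; Z {1,2,3,4,6}->{4,6}
So after constraint 3: D(W)={2,3}, size = 2

Answer: 2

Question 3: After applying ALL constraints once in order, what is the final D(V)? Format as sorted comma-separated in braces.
Answer: {3,4}

Derivation:
Constraint 1 (Z < W) on D(Z)={1,2,3,4,6} D(W)={1,2,3,6,7}: W {1,2,3,6,7}->{2,3,6,7}
Constraint 2 (W < V) on D(W)={2,3,6,7} D(V)={2,3,4,6}: W {2,3,6,7}->{2,3}; V {2,3,4,6}->{3,4,6}
Constraint 3 (V < Z) on D(V)={3,4,6} D(Z)={1,2,3,4,6}: V {3,4,6}->{3,4}; Z {1,2,3,4,6}->{4,6}
Constraint 4 (W != Z) on D(W)={2,3} D(Z)={4,6}: no change
So after all 4 constraints: D(V) = {3,4}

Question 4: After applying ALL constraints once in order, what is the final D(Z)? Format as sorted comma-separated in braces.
Answer: {4,6}

Derivation:
Constraint 1 (Z < W) on D(Z)={1,2,3,4,6} D(W)={1,2,3,6,7}: W {1,2,3,6,7}->{2,3,6,7}
Constraint 2 (W < V) on D(W)={2,3,6,7} D(V)={2,3,4,6}: W {2,3,6,7}->{2,3}; V {2,3,4,6}->{3,4,6}
Constraint 3 (V < Z) on D(V)={3,4,6} D(Z)={1,2,3,4,6}: V {3,4,6}->{3,4}; Z {1,2,3,4,6}->{4,6}
Constraint 4 (W != Z) on D(W)={2,3} D(Z)={4,6}: no change
So after all 4 constraints: D(Z) = {4,6}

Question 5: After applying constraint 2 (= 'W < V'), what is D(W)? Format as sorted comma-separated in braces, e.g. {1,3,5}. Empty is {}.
Constraint 1 (Z < W) on D(Z)={1,2,3,4,6} D(W)={1,2,3,6,7}: W {1,2,3,6,7}->{2,3,6,7}
Constraint 2 (W < V) on D(W)={2,3,6,7} D(V)={2,3,4,6}: W {2,3,6,7}->{2,3}; V {2,3,4,6}->{3,4,6}
So after constraint 2: D(W) = {2,3}

Answer: {2,3}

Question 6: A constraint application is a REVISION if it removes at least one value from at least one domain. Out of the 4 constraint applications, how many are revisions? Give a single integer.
Constraint 1 (Z < W) on D(Z)={1,2,3,4,6} D(W)={1,2,3,6,7}: W {1,2,3,6,7}->{2,3,6,7} => REVISION
Constraint 2 (W < V) on D(W)={2,3,6,7} D(V)={2,3,4,6}: W {2,3,6,7}->{2,3}; V {2,3,4,6}->{3,4,6} => REVISION
Constraint 3 (V < Z) on D(V)={3,4,6} D(Z)={1,2,3,4,6}: V {3,4,6}->{3,4}; Z {1,2,3,4,6}->{4,6} => REVISION
Constraint 4 (W != Z) on D(W)={2,3} D(Z)={4,6}: no change => not a revision
Total revisions = 3

Answer: 3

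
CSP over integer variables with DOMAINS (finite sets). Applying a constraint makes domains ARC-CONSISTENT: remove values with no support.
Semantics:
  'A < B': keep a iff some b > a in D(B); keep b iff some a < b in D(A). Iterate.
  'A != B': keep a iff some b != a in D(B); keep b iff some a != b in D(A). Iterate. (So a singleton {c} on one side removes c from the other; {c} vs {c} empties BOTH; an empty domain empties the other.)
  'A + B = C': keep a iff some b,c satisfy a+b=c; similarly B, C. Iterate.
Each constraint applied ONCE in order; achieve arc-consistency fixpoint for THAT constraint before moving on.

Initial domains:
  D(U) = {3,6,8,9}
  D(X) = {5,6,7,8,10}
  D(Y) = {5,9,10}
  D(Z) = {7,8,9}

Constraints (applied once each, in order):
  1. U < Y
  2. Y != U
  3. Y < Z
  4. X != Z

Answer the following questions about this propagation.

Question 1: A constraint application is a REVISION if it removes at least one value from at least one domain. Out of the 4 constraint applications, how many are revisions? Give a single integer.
Answer: 1

Derivation:
Constraint 1 (U < Y) on D(U)={3,6,8,9} D(Y)={5,9,10}: no change => not a revision
Constraint 2 (Y != U) on D(Y)={5,9,10} D(U)={3,6,8,9}: no change => not a revision
Constraint 3 (Y < Z) on D(Y)={5,9,10} D(Z)={7,8,9}: Y {5,9,10}->{5} => REVISION
Constraint 4 (X != Z) on D(X)={5,6,7,8,10} D(Z)={7,8,9}: no change => not a revision
Total revisions = 1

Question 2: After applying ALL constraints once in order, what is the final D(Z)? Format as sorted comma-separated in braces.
Constraint 1 (U < Y) on D(U)={3,6,8,9} D(Y)={5,9,10}: no change
Constraint 2 (Y != U) on D(Y)={5,9,10} D(U)={3,6,8,9}: no change
Constraint 3 (Y < Z) on D(Y)={5,9,10} D(Z)={7,8,9}: Y {5,9,10}->{5}
Constraint 4 (X != Z) on D(X)={5,6,7,8,10} D(Z)={7,8,9}: no change
So after all 4 constraints: D(Z) = {7,8,9}

Answer: {7,8,9}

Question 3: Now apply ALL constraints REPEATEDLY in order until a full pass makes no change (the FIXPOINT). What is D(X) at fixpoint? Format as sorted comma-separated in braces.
Answer: {5,6,7,8,10}

Derivation:
pass 0 (initial): D(X)={5,6,7,8,10}
pass 1: Y {5,9,10}->{5}
pass 2: U {3,6,8,9}->{3}
pass 3: no change
Fixpoint after 3 passes: D(X) = {5,6,7,8,10}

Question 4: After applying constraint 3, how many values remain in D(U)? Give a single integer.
Answer: 4

Derivation:
Constraint 1 (U < Y) on D(U)={3,6,8,9} D(Y)={5,9,10}: no change
Constraint 2 (Y != U) on D(Y)={5,9,10} D(U)={3,6,8,9}: no change
Constraint 3 (Y < Z) on D(Y)={5,9,10} D(Z)={7,8,9}: Y {5,9,10}->{5}
So after constraint 3: D(U)={3,6,8,9}, size = 4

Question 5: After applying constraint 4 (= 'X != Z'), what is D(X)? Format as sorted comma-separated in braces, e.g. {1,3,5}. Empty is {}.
Constraint 1 (U < Y) on D(U)={3,6,8,9} D(Y)={5,9,10}: no change
Constraint 2 (Y != U) on D(Y)={5,9,10} D(U)={3,6,8,9}: no change
Constraint 3 (Y < Z) on D(Y)={5,9,10} D(Z)={7,8,9}: Y {5,9,10}->{5}
Constraint 4 (X != Z) on D(X)={5,6,7,8,10} D(Z)={7,8,9}: no change
So after constraint 4: D(X) = {5,6,7,8,10}

Answer: {5,6,7,8,10}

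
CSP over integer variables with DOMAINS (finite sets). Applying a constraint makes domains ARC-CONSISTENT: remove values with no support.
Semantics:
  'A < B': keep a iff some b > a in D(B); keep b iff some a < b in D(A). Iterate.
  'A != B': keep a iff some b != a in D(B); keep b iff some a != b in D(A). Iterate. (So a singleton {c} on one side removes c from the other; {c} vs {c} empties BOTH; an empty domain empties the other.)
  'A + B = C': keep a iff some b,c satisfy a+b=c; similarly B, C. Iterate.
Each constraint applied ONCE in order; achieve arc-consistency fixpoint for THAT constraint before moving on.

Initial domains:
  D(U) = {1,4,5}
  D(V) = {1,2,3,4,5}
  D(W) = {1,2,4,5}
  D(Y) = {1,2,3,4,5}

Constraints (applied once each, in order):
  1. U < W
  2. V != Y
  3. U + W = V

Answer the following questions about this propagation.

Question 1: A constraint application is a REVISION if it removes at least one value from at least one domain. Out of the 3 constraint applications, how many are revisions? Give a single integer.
Constraint 1 (U < W) on D(U)={1,4,5} D(W)={1,2,4,5}: U {1,4,5}->{1,4}; W {1,2,4,5}->{2,4,5} => REVISION
Constraint 2 (V != Y) on D(V)={1,2,3,4,5} D(Y)={1,2,3,4,5}: no change => not a revision
Constraint 3 (U + W = V) on D(U)={1,4} D(W)={2,4,5} D(V)={1,2,3,4,5}: U {1,4}->{1}; W {2,4,5}->{2,4}; V {1,2,3,4,5}->{3,5} => REVISION
Total revisions = 2

Answer: 2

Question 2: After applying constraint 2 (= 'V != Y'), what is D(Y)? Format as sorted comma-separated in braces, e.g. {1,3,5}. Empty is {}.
Constraint 1 (U < W) on D(U)={1,4,5} D(W)={1,2,4,5}: U {1,4,5}->{1,4}; W {1,2,4,5}->{2,4,5}
Constraint 2 (V != Y) on D(V)={1,2,3,4,5} D(Y)={1,2,3,4,5}: no change
So after constraint 2: D(Y) = {1,2,3,4,5}

Answer: {1,2,3,4,5}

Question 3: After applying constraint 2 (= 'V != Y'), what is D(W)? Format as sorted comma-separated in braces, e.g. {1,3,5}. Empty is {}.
Constraint 1 (U < W) on D(U)={1,4,5} D(W)={1,2,4,5}: U {1,4,5}->{1,4}; W {1,2,4,5}->{2,4,5}
Constraint 2 (V != Y) on D(V)={1,2,3,4,5} D(Y)={1,2,3,4,5}: no change
So after constraint 2: D(W) = {2,4,5}

Answer: {2,4,5}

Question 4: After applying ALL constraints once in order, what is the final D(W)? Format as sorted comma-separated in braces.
Constraint 1 (U < W) on D(U)={1,4,5} D(W)={1,2,4,5}: U {1,4,5}->{1,4}; W {1,2,4,5}->{2,4,5}
Constraint 2 (V != Y) on D(V)={1,2,3,4,5} D(Y)={1,2,3,4,5}: no change
Constraint 3 (U + W = V) on D(U)={1,4} D(W)={2,4,5} D(V)={1,2,3,4,5}: U {1,4}->{1}; W {2,4,5}->{2,4}; V {1,2,3,4,5}->{3,5}
So after all 3 constraints: D(W) = {2,4}

Answer: {2,4}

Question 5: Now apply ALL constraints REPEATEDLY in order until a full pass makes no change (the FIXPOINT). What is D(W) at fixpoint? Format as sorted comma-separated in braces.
Answer: {2,4}

Derivation:
pass 0 (initial): D(W)={1,2,4,5}
pass 1: U {1,4,5}->{1}; V {1,2,3,4,5}->{3,5}; W {1,2,4,5}->{2,4}
pass 2: no change
Fixpoint after 2 passes: D(W) = {2,4}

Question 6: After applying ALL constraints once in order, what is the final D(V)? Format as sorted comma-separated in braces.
Answer: {3,5}

Derivation:
Constraint 1 (U < W) on D(U)={1,4,5} D(W)={1,2,4,5}: U {1,4,5}->{1,4}; W {1,2,4,5}->{2,4,5}
Constraint 2 (V != Y) on D(V)={1,2,3,4,5} D(Y)={1,2,3,4,5}: no change
Constraint 3 (U + W = V) on D(U)={1,4} D(W)={2,4,5} D(V)={1,2,3,4,5}: U {1,4}->{1}; W {2,4,5}->{2,4}; V {1,2,3,4,5}->{3,5}
So after all 3 constraints: D(V) = {3,5}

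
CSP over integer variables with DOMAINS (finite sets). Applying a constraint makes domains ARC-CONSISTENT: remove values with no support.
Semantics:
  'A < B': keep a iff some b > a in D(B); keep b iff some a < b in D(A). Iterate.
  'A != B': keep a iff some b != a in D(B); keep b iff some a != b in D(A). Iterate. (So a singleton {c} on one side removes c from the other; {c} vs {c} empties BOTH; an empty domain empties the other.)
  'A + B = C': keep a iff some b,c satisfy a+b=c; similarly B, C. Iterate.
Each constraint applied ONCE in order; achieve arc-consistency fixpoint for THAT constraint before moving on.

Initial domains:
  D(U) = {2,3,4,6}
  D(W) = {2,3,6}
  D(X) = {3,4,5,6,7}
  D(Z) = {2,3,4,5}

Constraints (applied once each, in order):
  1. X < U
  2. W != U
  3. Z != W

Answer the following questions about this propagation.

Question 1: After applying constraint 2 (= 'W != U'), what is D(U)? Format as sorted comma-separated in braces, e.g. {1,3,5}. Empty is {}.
Constraint 1 (X < U) on D(X)={3,4,5,6,7} D(U)={2,3,4,6}: X {3,4,5,6,7}->{3,4,5}; U {2,3,4,6}->{4,6}
Constraint 2 (W != U) on D(W)={2,3,6} D(U)={4,6}: no change
So after constraint 2: D(U) = {4,6}

Answer: {4,6}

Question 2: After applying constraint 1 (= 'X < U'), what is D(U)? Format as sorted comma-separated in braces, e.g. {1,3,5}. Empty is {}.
Answer: {4,6}

Derivation:
Constraint 1 (X < U) on D(X)={3,4,5,6,7} D(U)={2,3,4,6}: X {3,4,5,6,7}->{3,4,5}; U {2,3,4,6}->{4,6}
So after constraint 1: D(U) = {4,6}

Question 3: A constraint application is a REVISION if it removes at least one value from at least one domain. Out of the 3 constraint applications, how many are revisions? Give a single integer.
Answer: 1

Derivation:
Constraint 1 (X < U) on D(X)={3,4,5,6,7} D(U)={2,3,4,6}: X {3,4,5,6,7}->{3,4,5}; U {2,3,4,6}->{4,6} => REVISION
Constraint 2 (W != U) on D(W)={2,3,6} D(U)={4,6}: no change => not a revision
Constraint 3 (Z != W) on D(Z)={2,3,4,5} D(W)={2,3,6}: no change => not a revision
Total revisions = 1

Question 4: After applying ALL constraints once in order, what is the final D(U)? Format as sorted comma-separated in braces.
Constraint 1 (X < U) on D(X)={3,4,5,6,7} D(U)={2,3,4,6}: X {3,4,5,6,7}->{3,4,5}; U {2,3,4,6}->{4,6}
Constraint 2 (W != U) on D(W)={2,3,6} D(U)={4,6}: no change
Constraint 3 (Z != W) on D(Z)={2,3,4,5} D(W)={2,3,6}: no change
So after all 3 constraints: D(U) = {4,6}

Answer: {4,6}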